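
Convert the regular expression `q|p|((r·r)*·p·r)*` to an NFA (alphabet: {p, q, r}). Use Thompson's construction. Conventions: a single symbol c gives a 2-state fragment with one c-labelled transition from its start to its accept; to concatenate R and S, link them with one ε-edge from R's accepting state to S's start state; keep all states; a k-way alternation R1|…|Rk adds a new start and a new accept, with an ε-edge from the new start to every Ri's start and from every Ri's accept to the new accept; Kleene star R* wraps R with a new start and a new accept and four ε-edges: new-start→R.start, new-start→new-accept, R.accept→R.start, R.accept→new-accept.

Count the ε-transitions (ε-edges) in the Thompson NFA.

17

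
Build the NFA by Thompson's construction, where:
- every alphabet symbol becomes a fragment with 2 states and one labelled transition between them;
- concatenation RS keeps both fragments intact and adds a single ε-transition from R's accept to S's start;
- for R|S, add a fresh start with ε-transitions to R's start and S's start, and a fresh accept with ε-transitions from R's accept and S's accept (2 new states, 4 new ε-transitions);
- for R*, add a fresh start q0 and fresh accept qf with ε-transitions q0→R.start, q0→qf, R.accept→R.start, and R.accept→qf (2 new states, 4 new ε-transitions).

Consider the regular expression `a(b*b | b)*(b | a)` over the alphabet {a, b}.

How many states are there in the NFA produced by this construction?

20

Per subexpression:
Each of the 6 symbol leaves contributes a 2-state fragment.
  b* = 4 states
  b*b = 6 states
  b*b | b = 10 states
  (b*b | b)* = 12 states
  b | a = 6 states
  a(b*b | b)*(b | a) = 20 states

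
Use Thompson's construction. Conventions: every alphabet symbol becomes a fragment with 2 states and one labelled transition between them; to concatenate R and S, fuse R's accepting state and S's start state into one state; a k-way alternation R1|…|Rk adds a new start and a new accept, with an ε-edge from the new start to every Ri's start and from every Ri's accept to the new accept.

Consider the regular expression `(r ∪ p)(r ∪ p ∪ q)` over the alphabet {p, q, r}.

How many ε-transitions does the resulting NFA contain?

10

Building bottom-up:
Each of the 5 symbol leaves contributes 0 ε-transitions.
  r ∪ p : 4 ε-transitions
  r ∪ p ∪ q : 6 ε-transitions
  (r ∪ p)(r ∪ p ∪ q) : 10 ε-transitions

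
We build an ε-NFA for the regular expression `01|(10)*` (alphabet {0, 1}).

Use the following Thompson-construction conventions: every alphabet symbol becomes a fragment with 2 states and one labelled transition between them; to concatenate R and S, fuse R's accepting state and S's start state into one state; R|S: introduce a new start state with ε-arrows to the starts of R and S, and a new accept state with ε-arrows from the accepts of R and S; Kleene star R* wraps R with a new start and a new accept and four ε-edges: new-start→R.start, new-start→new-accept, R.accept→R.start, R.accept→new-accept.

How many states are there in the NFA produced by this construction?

10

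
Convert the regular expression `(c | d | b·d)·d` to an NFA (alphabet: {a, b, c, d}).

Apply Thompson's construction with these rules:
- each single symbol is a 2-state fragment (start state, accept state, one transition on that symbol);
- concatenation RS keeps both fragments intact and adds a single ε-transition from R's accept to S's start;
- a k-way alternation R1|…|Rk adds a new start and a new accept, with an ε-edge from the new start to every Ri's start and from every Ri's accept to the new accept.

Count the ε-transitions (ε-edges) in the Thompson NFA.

8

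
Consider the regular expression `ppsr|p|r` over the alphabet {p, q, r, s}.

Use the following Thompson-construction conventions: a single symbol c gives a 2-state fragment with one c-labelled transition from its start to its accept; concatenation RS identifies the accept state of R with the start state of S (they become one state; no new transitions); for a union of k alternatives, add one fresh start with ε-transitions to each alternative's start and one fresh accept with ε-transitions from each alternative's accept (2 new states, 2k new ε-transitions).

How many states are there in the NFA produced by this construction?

11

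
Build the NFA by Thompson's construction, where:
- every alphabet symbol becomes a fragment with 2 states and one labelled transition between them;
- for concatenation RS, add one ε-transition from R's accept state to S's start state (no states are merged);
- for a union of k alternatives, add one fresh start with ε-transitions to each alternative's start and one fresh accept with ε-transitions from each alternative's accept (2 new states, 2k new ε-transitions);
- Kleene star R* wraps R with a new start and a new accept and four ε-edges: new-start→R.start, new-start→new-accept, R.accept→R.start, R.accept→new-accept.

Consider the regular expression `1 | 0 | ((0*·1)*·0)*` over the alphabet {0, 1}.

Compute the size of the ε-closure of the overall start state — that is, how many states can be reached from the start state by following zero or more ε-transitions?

Let C(F) = |ε-closure(F.start)| within fragment F, and note whether F accepts ε. Symbol fragments have C = 1 and do not accept ε. Then:
  0* → |closure| = 1 (new start) + 1 (body) + 1 (new accept) = 3
  0*·1 → the left operand accepts ε, so the closure extends into the next operand (via the concat ε-link); |closure| = 3 + 1 = 4
  (0*·1)* → new start has ε-edges to the inner start and to the new accept, so |closure| = 2 + 4 = 6
  (0*·1)*·0 → |closure| = 6 + 1 = 7 (closure spills across the concat boundary because the left factor accepts ε)
  ((0*·1)*·0)* → new start has ε-edges to the inner start and to the new accept, so |closure| = 2 + 7 = 9
  1 | 0 | ((0*·1)*·0)* → |closure| = 1 (new start) + (1 + 1 + 9) + 1 (new accept, since some branch ε-reaches its own accept) = 13

13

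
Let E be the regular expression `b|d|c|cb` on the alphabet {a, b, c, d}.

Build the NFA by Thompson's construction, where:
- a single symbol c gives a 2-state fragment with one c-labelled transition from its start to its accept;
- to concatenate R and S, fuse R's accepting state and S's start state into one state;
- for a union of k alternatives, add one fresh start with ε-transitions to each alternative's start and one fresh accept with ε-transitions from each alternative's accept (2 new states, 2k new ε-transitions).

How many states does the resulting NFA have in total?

11

Recursing over subexpressions:
Each of the 5 symbol leaves contributes a 2-state fragment.
  cb → 3 states
  b|d|c|cb → 11 states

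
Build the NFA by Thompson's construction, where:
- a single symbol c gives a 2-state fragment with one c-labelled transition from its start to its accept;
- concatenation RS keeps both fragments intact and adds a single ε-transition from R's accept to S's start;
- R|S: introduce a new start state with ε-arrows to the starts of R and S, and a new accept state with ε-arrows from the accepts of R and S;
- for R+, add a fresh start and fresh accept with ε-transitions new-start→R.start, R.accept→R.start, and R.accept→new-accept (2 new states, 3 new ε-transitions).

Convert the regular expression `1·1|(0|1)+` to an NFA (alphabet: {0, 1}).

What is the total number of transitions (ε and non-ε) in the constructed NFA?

16

Bottom-up over the parse tree:
Each of the 4 symbol leaves contributes 1 transition (1 symbol, 0 ε).
  1·1 = 3 transitions (2 symbol, 1 ε)
  0|1 = 6 transitions (2 symbol, 4 ε)
  (0|1)+ = 9 transitions (2 symbol, 7 ε)
  1·1|(0|1)+ = 16 transitions (4 symbol, 12 ε)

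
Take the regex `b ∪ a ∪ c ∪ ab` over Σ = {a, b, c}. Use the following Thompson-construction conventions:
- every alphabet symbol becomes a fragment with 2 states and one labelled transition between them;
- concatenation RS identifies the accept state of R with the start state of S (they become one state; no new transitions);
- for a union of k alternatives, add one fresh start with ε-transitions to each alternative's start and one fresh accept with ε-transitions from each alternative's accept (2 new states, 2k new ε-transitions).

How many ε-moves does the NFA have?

Bottom-up over the parse tree:
Each of the 5 symbol leaves contributes 0 ε-transitions.
  ab — 0 ε-transitions
  b ∪ a ∪ c ∪ ab — 8 ε-transitions

8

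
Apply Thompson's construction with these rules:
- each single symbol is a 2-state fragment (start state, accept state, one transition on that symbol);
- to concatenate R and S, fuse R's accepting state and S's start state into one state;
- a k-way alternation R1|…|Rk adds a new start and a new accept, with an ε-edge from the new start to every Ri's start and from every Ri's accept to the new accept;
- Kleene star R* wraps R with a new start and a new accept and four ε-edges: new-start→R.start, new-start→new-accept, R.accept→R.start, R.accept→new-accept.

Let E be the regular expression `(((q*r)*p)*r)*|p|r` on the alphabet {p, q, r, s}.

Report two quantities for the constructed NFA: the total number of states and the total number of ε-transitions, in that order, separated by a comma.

19, 22

Bottom-up over the parse tree:
Each of the 6 symbol leaves contributes 2 states and 0 ε-transitions.
  q* → 4 states, 4 ε-transitions
  q*r → 5 states, 4 ε-transitions
  (q*r)* → 7 states, 8 ε-transitions
  (q*r)*p → 8 states, 8 ε-transitions
  ((q*r)*p)* → 10 states, 12 ε-transitions
  ((q*r)*p)*r → 11 states, 12 ε-transitions
  (((q*r)*p)*r)* → 13 states, 16 ε-transitions
  (((q*r)*p)*r)*|p|r → 19 states, 22 ε-transitions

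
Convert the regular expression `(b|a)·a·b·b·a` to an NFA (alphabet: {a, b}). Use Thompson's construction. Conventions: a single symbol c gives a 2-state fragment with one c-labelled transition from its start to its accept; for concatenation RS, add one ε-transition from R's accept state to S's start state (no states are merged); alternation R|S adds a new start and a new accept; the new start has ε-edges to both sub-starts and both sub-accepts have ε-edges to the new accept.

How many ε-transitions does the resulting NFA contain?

Building bottom-up:
Each of the 6 symbol leaves contributes 0 ε-transitions.
  b|a → 4 ε-transitions
  (b|a)·a·b·b·a → 8 ε-transitions

8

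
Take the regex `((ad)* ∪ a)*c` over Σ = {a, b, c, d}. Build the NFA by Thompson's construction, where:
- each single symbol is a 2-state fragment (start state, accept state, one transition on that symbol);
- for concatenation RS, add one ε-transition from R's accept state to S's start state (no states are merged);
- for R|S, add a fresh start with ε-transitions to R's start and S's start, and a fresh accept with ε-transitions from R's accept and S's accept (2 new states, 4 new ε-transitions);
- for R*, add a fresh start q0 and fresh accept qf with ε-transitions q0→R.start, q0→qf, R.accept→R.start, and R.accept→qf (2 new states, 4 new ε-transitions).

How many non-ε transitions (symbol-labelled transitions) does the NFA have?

Building bottom-up:
Each of the 4 symbol leaves contributes exactly 1 symbol transition.
  ad = 2 symbol transitions
  (ad)* = 2 symbol transitions
  (ad)* ∪ a = 3 symbol transitions
  ((ad)* ∪ a)* = 3 symbol transitions
  ((ad)* ∪ a)*c = 4 symbol transitions

4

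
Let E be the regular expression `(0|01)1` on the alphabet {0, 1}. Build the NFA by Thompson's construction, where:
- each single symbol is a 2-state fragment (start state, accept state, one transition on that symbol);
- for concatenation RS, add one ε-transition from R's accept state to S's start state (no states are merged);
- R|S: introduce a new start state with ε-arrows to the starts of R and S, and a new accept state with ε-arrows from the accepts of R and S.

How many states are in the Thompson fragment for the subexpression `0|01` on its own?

8

Fragment for `0|01`:
Each of the 3 symbol leaves contributes a 2-state fragment.
  01 = 4 states
  0|01 = 8 states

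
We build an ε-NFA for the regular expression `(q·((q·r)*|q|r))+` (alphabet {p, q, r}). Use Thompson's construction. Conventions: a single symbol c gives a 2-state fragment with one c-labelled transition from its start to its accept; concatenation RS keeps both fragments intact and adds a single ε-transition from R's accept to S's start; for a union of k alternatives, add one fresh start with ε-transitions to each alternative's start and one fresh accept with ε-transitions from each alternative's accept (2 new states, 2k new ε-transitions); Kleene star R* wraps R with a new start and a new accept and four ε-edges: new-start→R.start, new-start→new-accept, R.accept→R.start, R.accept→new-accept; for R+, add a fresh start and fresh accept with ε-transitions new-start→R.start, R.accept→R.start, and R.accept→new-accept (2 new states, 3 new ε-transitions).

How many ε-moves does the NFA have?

By structural recursion:
Each of the 5 symbol leaves contributes 0 ε-transitions.
  q·r : 1 ε-transition
  (q·r)* : 5 ε-transitions
  (q·r)*|q|r : 11 ε-transitions
  q·((q·r)*|q|r) : 12 ε-transitions
  (q·((q·r)*|q|r))+ : 15 ε-transitions

15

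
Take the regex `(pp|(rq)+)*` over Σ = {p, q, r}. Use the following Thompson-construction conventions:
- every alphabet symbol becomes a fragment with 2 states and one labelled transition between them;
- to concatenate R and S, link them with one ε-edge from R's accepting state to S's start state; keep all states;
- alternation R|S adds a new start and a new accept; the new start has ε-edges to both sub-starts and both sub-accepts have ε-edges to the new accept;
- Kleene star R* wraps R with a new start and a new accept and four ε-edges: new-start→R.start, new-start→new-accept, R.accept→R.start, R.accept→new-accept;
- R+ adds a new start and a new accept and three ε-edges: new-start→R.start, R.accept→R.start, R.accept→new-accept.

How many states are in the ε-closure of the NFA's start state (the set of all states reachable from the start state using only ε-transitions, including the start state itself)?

Compute the ε-closure size of each fragment's start state recursively; a symbol fragment's start has no outgoing ε-edge, so its closure is just itself (size 1).
  pp — C equals the left operand's closure size = 1 (its accept is not ε-reachable, so the closure stops there)
  rq — same as the first factor's closure: C = 1
  (rq)+ — C = 1 + 1 = 2 (the body doesn't accept ε, so the new accept is not reached)
  pp|(rq)+ — new start ε-reaches every alternative's start; none of them accept ε, so the new accept is not reached: C = 1 + 1 + 2 = 4
  (pp|(rq)+)* — new start has ε-edges to the inner start and to the new accept, so C = 2 + 4 = 6

6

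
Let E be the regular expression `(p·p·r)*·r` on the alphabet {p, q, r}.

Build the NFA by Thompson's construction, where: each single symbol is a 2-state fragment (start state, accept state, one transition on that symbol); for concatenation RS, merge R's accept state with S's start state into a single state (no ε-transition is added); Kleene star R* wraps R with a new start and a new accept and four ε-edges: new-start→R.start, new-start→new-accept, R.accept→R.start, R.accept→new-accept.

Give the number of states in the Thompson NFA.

7

Per subexpression:
Each of the 4 symbol leaves contributes a 2-state fragment.
  p·p·r = 4 states
  (p·p·r)* = 6 states
  (p·p·r)*·r = 7 states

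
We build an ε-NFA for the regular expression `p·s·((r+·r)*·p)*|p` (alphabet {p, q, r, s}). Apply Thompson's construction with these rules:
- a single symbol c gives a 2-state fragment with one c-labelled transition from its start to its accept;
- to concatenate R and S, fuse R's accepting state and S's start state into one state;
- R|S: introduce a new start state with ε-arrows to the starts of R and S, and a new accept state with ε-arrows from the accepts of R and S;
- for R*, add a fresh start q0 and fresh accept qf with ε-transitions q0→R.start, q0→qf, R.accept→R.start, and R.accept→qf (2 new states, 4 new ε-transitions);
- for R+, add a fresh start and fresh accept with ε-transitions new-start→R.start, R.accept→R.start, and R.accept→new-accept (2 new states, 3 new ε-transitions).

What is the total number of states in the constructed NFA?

16

Recursing over subexpressions:
Each of the 6 symbol leaves contributes a 2-state fragment.
  r+ : 4 states
  r+·r : 5 states
  (r+·r)* : 7 states
  (r+·r)*·p : 8 states
  ((r+·r)*·p)* : 10 states
  p·s·((r+·r)*·p)* : 12 states
  p·s·((r+·r)*·p)*|p : 16 states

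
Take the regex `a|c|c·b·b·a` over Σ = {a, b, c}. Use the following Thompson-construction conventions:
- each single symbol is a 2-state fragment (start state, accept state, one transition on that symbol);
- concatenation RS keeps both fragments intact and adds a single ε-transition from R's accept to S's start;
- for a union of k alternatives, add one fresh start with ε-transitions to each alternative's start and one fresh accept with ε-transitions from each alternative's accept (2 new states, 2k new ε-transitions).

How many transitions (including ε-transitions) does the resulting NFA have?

15

By structural recursion:
Each of the 6 symbol leaves contributes 1 transition (1 symbol, 0 ε).
  c·b·b·a → 7 transitions (4 symbol, 3 ε)
  a|c|c·b·b·a → 15 transitions (6 symbol, 9 ε)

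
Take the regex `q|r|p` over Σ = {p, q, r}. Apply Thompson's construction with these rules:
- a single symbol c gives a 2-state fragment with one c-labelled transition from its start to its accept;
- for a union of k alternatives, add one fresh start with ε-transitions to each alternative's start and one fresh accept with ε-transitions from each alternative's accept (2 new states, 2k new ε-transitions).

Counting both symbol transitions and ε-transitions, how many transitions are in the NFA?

9

Per subexpression:
Each of the 3 symbol leaves contributes 1 transition (1 symbol, 0 ε).
  q|r|p → 9 transitions (3 symbol, 6 ε)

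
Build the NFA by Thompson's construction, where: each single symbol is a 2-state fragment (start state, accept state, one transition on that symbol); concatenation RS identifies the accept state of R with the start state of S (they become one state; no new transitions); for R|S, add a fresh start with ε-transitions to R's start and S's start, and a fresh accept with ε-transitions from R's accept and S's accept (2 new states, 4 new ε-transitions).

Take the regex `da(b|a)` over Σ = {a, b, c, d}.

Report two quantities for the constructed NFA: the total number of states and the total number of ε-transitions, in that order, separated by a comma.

8, 4

Recursing over subexpressions:
Each of the 4 symbol leaves contributes 2 states and 0 ε-transitions.
  b|a — 6 states, 4 ε-transitions
  da(b|a) — 8 states, 4 ε-transitions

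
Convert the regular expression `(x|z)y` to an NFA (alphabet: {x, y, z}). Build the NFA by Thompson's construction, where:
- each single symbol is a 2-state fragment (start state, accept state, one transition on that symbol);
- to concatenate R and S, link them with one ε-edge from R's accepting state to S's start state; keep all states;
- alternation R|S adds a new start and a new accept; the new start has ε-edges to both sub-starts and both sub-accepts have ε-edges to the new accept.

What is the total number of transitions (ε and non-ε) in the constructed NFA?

Bottom-up over the parse tree:
Each of the 3 symbol leaves contributes 1 transition (1 symbol, 0 ε).
  x|z : 6 transitions (2 symbol, 4 ε)
  (x|z)y : 8 transitions (3 symbol, 5 ε)

8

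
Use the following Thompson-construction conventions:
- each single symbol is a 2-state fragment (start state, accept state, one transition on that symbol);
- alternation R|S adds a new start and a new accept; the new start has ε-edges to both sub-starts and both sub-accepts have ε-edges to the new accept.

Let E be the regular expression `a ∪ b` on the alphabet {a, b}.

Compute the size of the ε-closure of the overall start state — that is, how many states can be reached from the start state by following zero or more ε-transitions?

Compute the ε-closure size of each fragment's start state recursively; a symbol fragment's start has no outgoing ε-edge, so its closure is just itself (size 1).
  a ∪ b — |closure| = 1 + 1 + 1 = 3 (the new accept is not ε-reachable since no branch accepts ε)

3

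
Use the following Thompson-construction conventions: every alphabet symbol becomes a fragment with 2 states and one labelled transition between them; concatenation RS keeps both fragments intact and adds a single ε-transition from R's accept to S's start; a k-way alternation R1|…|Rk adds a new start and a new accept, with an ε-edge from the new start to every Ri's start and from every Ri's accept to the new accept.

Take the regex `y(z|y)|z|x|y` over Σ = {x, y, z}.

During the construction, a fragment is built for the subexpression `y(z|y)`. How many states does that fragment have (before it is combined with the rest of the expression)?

8

Fragment for `y(z|y)`:
Each of the 3 symbol leaves contributes a 2-state fragment.
  z|y → 6 states
  y(z|y) → 8 states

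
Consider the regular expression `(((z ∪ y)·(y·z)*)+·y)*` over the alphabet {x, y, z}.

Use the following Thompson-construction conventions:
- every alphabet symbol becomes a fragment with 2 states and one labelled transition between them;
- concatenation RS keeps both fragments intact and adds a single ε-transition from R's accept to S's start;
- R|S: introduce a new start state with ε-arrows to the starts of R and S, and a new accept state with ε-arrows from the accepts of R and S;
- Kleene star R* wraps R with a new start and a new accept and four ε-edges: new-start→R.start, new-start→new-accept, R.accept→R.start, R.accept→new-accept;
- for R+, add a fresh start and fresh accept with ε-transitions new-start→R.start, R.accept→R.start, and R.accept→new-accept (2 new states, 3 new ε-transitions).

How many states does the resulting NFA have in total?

By structural recursion:
Each of the 5 symbol leaves contributes a 2-state fragment.
  z ∪ y : 6 states
  y·z : 4 states
  (y·z)* : 6 states
  (z ∪ y)·(y·z)* : 12 states
  ((z ∪ y)·(y·z)*)+ : 14 states
  ((z ∪ y)·(y·z)*)+·y : 16 states
  (((z ∪ y)·(y·z)*)+·y)* : 18 states

18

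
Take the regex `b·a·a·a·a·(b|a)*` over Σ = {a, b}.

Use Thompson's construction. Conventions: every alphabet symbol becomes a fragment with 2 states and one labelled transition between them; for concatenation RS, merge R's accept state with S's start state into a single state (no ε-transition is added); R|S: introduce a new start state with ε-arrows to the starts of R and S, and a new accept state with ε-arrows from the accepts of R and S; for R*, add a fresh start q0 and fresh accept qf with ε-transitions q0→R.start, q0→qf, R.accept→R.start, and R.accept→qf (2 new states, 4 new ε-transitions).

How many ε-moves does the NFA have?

8

Building bottom-up:
Each of the 7 symbol leaves contributes 0 ε-transitions.
  b|a = 4 ε-transitions
  (b|a)* = 8 ε-transitions
  b·a·a·a·a·(b|a)* = 8 ε-transitions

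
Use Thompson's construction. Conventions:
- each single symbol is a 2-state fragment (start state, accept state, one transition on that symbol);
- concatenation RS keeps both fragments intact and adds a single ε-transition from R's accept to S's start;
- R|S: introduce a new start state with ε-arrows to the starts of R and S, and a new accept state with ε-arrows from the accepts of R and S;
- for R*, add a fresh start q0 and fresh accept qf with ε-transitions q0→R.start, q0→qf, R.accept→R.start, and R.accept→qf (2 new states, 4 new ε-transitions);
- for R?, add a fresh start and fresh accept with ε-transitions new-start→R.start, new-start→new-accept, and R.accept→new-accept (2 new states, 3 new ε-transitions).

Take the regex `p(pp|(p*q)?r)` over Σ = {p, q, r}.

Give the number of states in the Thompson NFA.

18

Bottom-up over the parse tree:
Each of the 6 symbol leaves contributes a 2-state fragment.
  pp → 4 states
  p* → 4 states
  p*q → 6 states
  (p*q)? → 8 states
  (p*q)?r → 10 states
  pp|(p*q)?r → 16 states
  p(pp|(p*q)?r) → 18 states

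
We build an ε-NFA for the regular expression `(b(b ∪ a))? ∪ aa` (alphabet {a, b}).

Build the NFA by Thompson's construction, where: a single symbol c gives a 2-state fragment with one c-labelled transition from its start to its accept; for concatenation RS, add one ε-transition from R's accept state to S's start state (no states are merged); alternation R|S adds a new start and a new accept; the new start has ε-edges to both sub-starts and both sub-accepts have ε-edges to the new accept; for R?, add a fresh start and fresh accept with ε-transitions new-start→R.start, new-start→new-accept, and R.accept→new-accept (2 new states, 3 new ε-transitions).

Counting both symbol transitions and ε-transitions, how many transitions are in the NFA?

By structural recursion:
Each of the 5 symbol leaves contributes 1 transition (1 symbol, 0 ε).
  b ∪ a : 6 transitions (2 symbol, 4 ε)
  b(b ∪ a) : 8 transitions (3 symbol, 5 ε)
  (b(b ∪ a))? : 11 transitions (3 symbol, 8 ε)
  aa : 3 transitions (2 symbol, 1 ε)
  (b(b ∪ a))? ∪ aa : 18 transitions (5 symbol, 13 ε)

18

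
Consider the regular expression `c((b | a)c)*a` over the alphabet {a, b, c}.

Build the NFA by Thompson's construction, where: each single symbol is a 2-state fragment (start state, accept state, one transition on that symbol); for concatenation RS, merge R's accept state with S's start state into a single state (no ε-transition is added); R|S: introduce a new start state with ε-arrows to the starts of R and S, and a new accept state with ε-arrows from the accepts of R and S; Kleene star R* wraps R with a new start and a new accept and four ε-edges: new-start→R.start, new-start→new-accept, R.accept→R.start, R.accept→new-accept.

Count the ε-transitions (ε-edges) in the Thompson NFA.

8

Bottom-up over the parse tree:
Each of the 5 symbol leaves contributes 0 ε-transitions.
  b | a = 4 ε-transitions
  (b | a)c = 4 ε-transitions
  ((b | a)c)* = 8 ε-transitions
  c((b | a)c)*a = 8 ε-transitions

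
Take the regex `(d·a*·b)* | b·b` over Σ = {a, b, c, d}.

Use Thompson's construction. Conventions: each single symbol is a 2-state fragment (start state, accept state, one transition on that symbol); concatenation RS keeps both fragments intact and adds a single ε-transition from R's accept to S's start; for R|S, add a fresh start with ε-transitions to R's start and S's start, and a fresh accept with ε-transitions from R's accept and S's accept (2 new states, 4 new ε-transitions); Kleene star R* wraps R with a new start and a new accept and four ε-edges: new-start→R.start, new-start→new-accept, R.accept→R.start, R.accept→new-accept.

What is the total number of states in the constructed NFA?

Per subexpression:
Each of the 5 symbol leaves contributes a 2-state fragment.
  a* : 4 states
  d·a*·b : 8 states
  (d·a*·b)* : 10 states
  b·b : 4 states
  (d·a*·b)* | b·b : 16 states

16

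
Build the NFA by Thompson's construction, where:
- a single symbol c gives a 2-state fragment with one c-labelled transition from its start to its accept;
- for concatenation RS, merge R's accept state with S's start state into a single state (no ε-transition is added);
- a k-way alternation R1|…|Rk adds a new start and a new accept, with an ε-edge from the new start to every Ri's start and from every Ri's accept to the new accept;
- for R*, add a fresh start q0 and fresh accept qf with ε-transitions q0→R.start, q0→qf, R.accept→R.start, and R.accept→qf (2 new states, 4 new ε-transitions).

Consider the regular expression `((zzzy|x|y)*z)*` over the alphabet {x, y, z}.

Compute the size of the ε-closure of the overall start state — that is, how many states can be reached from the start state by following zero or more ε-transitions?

Work bottom-up. For each fragment F, track |ε-closure(F.start)| and whether F's accept lies in that closure (i.e. whether F accepts ε). A single-symbol fragment has closure size 1 and does not accept ε.
  zzzy — C equals the left operand's closure size = 1 (its accept is not ε-reachable, so the closure stops there)
  zzzy|x|y — C = 1 + 1 + 1 + 1 = 4 (the new accept is not ε-reachable since no branch accepts ε)
  (zzzy|x|y)* — C = 1 (new start) + 4 (body) + 1 (new accept) = 6
  (zzzy|x|y)*z — C = 6 + (1−1) = 6 (closure spills across the concat boundary because the left factor accepts ε)
  ((zzzy|x|y)*z)* — new start has ε-edges to the inner start and to the new accept, so C = 2 + 6 = 8

8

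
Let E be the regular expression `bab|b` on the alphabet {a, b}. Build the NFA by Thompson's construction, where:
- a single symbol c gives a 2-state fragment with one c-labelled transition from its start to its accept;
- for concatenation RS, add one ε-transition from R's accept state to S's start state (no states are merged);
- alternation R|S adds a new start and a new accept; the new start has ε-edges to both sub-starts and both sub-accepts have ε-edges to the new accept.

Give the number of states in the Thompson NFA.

10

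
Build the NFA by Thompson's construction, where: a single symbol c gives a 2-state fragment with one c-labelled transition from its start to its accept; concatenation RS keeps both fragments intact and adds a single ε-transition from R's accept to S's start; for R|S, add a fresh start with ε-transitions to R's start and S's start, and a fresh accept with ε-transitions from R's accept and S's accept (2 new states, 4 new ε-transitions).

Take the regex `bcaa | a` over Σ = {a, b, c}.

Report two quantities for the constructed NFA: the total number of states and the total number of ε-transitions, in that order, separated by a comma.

12, 7

Per subexpression:
Each of the 5 symbol leaves contributes 2 states and 0 ε-transitions.
  bcaa = 8 states, 3 ε-transitions
  bcaa | a = 12 states, 7 ε-transitions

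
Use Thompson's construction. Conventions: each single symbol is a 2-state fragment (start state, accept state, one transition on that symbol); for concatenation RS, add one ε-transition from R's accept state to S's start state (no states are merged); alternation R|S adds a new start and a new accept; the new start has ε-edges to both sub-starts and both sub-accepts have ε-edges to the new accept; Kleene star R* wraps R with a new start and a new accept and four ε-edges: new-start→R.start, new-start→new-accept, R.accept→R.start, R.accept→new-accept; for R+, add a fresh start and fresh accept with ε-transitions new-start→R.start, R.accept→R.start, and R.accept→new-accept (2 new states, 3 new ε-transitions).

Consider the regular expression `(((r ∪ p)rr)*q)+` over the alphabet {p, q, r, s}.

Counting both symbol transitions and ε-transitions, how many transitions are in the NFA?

Building bottom-up:
Each of the 5 symbol leaves contributes 1 transition (1 symbol, 0 ε).
  r ∪ p = 6 transitions (2 symbol, 4 ε)
  (r ∪ p)rr = 10 transitions (4 symbol, 6 ε)
  ((r ∪ p)rr)* = 14 transitions (4 symbol, 10 ε)
  ((r ∪ p)rr)*q = 16 transitions (5 symbol, 11 ε)
  (((r ∪ p)rr)*q)+ = 19 transitions (5 symbol, 14 ε)

19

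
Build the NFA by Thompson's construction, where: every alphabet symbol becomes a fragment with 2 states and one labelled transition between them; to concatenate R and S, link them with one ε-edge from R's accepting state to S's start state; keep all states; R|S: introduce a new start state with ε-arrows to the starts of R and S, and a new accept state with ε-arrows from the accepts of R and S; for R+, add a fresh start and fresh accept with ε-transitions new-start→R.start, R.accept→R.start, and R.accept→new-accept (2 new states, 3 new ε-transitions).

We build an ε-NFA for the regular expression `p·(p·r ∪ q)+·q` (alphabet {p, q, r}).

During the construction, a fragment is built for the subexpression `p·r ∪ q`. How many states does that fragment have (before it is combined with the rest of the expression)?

Fragment for `p·r ∪ q`:
Each of the 3 symbol leaves contributes a 2-state fragment.
  p·r → 4 states
  p·r ∪ q → 8 states

8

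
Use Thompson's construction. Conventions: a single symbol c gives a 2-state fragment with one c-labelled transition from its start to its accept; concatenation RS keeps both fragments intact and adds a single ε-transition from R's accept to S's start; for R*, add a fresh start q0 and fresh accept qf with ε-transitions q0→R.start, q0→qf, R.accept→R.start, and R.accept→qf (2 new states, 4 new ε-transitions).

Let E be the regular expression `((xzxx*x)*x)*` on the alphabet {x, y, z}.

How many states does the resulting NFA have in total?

Bottom-up over the parse tree:
Each of the 6 symbol leaves contributes a 2-state fragment.
  x* = 4 states
  xzxx*x = 12 states
  (xzxx*x)* = 14 states
  (xzxx*x)*x = 16 states
  ((xzxx*x)*x)* = 18 states

18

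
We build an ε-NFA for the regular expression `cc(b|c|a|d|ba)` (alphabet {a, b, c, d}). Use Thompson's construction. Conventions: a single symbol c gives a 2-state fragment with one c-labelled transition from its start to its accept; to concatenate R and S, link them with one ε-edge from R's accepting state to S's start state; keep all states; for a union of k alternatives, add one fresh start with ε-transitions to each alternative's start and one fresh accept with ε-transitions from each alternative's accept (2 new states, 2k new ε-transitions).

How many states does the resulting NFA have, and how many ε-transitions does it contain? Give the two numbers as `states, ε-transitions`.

By structural recursion:
Each of the 8 symbol leaves contributes 2 states and 0 ε-transitions.
  ba → 4 states, 1 ε-transition
  b|c|a|d|ba → 14 states, 11 ε-transitions
  cc(b|c|a|d|ba) → 18 states, 13 ε-transitions

18, 13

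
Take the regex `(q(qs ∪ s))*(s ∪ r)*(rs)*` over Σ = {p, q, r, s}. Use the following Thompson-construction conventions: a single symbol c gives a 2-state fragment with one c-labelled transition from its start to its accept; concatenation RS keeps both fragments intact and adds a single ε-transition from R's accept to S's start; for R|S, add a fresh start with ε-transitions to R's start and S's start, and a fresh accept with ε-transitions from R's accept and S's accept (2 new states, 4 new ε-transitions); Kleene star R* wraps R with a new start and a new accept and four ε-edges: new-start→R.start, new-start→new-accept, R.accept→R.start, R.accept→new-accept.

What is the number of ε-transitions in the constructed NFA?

Building bottom-up:
Each of the 8 symbol leaves contributes 0 ε-transitions.
  qs — 1 ε-transition
  qs ∪ s — 5 ε-transitions
  q(qs ∪ s) — 6 ε-transitions
  (q(qs ∪ s))* — 10 ε-transitions
  s ∪ r — 4 ε-transitions
  (s ∪ r)* — 8 ε-transitions
  rs — 1 ε-transition
  (rs)* — 5 ε-transitions
  (q(qs ∪ s))*(s ∪ r)*(rs)* — 25 ε-transitions

25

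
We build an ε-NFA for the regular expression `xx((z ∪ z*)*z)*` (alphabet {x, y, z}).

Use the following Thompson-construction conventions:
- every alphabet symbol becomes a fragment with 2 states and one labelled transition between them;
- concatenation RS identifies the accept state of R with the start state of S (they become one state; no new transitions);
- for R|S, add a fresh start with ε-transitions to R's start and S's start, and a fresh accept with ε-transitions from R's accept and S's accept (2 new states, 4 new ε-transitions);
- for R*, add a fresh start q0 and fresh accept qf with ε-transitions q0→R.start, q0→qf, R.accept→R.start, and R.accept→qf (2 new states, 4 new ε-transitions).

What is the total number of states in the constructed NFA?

15

By structural recursion:
Each of the 5 symbol leaves contributes a 2-state fragment.
  z* — 4 states
  z ∪ z* — 8 states
  (z ∪ z*)* — 10 states
  (z ∪ z*)*z — 11 states
  ((z ∪ z*)*z)* — 13 states
  xx((z ∪ z*)*z)* — 15 states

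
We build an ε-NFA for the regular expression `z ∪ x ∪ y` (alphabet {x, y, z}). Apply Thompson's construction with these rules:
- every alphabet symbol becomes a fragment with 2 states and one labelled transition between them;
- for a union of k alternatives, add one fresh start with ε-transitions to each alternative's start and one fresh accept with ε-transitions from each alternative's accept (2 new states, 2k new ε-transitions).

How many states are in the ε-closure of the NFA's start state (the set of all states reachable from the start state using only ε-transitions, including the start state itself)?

Work bottom-up. For each fragment F, track |ε-closure(F.start)| and whether F's accept lies in that closure (i.e. whether F accepts ε). A single-symbol fragment has closure size 1 and does not accept ε.
  z ∪ x ∪ y : new start ε-reaches every alternative's start; none of them accept ε, so the new accept is not reached: C = 1 + 1 + 1 + 1 = 4

4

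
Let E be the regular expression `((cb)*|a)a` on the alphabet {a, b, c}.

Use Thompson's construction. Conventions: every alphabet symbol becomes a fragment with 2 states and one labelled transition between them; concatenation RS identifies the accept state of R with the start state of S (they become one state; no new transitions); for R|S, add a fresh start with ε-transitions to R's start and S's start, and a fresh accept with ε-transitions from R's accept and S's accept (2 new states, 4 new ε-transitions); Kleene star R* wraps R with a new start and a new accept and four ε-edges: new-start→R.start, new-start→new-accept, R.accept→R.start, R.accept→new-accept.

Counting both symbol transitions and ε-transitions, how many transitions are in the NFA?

12

Per subexpression:
Each of the 4 symbol leaves contributes 1 transition (1 symbol, 0 ε).
  cb — 2 transitions (2 symbol, 0 ε)
  (cb)* — 6 transitions (2 symbol, 4 ε)
  (cb)*|a — 11 transitions (3 symbol, 8 ε)
  ((cb)*|a)a — 12 transitions (4 symbol, 8 ε)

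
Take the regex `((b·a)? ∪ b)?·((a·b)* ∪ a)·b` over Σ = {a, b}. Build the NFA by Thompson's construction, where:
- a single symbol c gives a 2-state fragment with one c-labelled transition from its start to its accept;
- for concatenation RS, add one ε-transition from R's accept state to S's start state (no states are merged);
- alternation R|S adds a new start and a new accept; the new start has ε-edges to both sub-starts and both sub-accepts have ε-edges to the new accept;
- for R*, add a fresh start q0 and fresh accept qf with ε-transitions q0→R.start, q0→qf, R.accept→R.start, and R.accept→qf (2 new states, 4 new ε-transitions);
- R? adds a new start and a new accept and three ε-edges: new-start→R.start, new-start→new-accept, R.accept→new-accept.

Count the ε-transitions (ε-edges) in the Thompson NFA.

22

Bottom-up over the parse tree:
Each of the 7 symbol leaves contributes 0 ε-transitions.
  b·a → 1 ε-transition
  (b·a)? → 4 ε-transitions
  (b·a)? ∪ b → 8 ε-transitions
  ((b·a)? ∪ b)? → 11 ε-transitions
  a·b → 1 ε-transition
  (a·b)* → 5 ε-transitions
  (a·b)* ∪ a → 9 ε-transitions
  ((b·a)? ∪ b)?·((a·b)* ∪ a)·b → 22 ε-transitions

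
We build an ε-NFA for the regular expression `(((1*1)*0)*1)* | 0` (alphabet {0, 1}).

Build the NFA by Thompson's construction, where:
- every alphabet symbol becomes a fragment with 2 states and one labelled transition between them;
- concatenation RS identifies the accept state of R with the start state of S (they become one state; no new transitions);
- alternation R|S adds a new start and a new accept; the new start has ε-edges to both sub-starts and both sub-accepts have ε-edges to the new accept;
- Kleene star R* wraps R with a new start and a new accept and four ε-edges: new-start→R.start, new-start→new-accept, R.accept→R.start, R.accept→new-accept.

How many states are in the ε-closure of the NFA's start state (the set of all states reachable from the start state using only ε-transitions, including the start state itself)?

Compute the ε-closure size of each fragment's start state recursively; a symbol fragment's start has no outgoing ε-edge, so its closure is just itself (size 1).
  1* → the star's fresh start ε-reaches both the body's start and the fresh accept: C = 2 + 1 = 3
  1*1 → C = 3 + (1−1) = 3 (closure spills across the concat boundary because the left factor accepts ε)
  (1*1)* → C = 1 (new start) + 3 (body) + 1 (new accept) = 5
  (1*1)*0 → C = 5 + (1−1) = 5 (closure spills across the concat boundary because the left factor accepts ε)
  ((1*1)*0)* → C = 1 (new start) + 5 (body) + 1 (new accept) = 7
  ((1*1)*0)*1 → C = 7 + (1−1) = 7 (closure spills across the concat boundary because the left factor accepts ε)
  (((1*1)*0)*1)* → the star's fresh start ε-reaches both the body's start and the fresh accept: C = 2 + 7 = 9
  (((1*1)*0)*1)* | 0 → new start ε-reaches every alternative's start; at least one alternative accepts ε, so the union's new accept is reached too: C = 1 + 9 + 1 + 1 = 12

12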